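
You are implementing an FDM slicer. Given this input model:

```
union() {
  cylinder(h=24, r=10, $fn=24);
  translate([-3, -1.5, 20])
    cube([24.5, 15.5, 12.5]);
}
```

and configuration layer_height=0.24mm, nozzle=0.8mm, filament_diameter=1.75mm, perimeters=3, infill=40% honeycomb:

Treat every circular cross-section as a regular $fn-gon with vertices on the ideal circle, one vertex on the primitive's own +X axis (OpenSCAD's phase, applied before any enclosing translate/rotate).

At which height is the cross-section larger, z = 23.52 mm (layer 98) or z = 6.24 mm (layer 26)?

layer 98 (z = 23.52 mm)

Layer 98 (z = 23.52): the r=10 cylinder gives a regular 24-gon of circumradius 10 (constant along its height) (area = (24/2)·10.000²·sin(360°/24) = 310.58 mm²); the cube at (-3, -1.5) is present — its section is the full 24.5×15.5 rectangle (area 379.75 mm²); Merging all regions: the regions partially overlap — summed areas 690.33 mm² minus the doubly-counted overlap 126.38 mm² gives 563.95 mm² — area = 563.95 mm². So its area = 563.95 mm². Layer 26 (z = 6.24): the cylinder: section is a regular 24-gon, circumradius r=10 (area = (24/2)·10.000²·sin(360°/24) = 310.58 mm²); the cube at (-3, -1.5) is not intersected at this z (z outside [20, 32.5]); Combining (union): only the r=10 cylinder is present, so the union is just that shape — area = 310.58 mm². So its area = 310.58 mm². Layer 98 is larger (563.95 vs 310.58 mm²).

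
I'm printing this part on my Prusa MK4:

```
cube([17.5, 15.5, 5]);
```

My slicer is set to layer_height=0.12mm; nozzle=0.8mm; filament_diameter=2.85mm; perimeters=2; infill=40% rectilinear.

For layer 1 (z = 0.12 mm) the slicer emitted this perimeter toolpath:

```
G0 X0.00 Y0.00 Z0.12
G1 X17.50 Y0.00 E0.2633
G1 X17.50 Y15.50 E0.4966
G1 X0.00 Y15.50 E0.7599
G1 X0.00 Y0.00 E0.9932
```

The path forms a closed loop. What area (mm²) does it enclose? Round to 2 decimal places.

Apply the shoelace formula to the sequence of (X, Y) vertices; enclosed area = 271.25 mm².

271.25 mm²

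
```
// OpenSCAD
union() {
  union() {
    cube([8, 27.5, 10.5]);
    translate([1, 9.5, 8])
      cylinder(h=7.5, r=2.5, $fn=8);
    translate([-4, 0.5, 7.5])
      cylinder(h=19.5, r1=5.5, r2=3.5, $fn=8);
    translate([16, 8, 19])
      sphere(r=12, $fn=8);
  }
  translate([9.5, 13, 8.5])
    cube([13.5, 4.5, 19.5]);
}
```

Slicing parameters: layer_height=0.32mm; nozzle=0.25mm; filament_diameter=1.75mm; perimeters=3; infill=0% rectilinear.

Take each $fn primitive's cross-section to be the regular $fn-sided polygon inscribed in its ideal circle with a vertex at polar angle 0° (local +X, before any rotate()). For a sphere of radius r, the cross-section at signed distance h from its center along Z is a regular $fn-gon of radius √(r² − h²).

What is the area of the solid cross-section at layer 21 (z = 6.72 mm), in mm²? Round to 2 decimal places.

At z = 6.72 mm: the cube is present — its section is the full 8×27.5 rectangle (area 220.00 mm²); the cylinder at (1, 9.5) does not reach this height (z outside [8, 15.5]); the cone at (-4, 0.5) does not reach this height (z outside [7.5, 27]); the sphere at (16, 8) does not reach this height (|z−center|=12.280 > r=12); Combining (union): only the 8×27.5 cube is present, so the union is just that shape — area = 220.00 mm²; the cube at (9.5, 13) is absent (z outside [8.5, 28]); Merging all regions: only the result so far is present, so the union is just that shape — area = 220.00 mm². Overall, the cross-section is a single solid region. Net area = 220.00 mm².

220.00 mm²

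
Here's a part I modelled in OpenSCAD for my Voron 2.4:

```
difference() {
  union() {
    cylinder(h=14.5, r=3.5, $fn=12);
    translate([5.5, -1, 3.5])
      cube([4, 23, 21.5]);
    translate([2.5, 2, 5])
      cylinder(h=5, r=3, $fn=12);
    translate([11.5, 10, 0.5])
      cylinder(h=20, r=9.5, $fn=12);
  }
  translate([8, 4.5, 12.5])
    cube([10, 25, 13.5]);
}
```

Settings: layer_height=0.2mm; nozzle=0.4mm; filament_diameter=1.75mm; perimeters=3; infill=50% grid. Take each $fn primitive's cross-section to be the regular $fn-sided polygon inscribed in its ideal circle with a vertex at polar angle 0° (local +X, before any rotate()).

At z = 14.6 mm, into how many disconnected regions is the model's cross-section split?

1

At z = 14.6 mm: the cylinder does not reach this height (z outside [0, 14.5]); the cube at (5.5, -1) (footprint 4×23) is included at this height; the cylinder at (2.5, 2) is absent (z outside [5, 10]); the r=9.5 cylinder at (11.5, 10) gives a regular 12-gon of circumradius 9.5 (constant along its height); Merging all regions: the regions partially overlap (shared area 66.28 mm²), so overlapping operands fuse into one piece — 1 connected region; the 10×25 cube at (8, 4.5) contributes its full rectangle; Subtracting the remaining from the first: starting from the result so far, the 10×25 cube at (8, 4.5) partially overlaps it — only the 146.43 mm² overlap (of its 250.00 mm²) is removed, clipping the outline — 1 connected region. The result has 1 disconnected region.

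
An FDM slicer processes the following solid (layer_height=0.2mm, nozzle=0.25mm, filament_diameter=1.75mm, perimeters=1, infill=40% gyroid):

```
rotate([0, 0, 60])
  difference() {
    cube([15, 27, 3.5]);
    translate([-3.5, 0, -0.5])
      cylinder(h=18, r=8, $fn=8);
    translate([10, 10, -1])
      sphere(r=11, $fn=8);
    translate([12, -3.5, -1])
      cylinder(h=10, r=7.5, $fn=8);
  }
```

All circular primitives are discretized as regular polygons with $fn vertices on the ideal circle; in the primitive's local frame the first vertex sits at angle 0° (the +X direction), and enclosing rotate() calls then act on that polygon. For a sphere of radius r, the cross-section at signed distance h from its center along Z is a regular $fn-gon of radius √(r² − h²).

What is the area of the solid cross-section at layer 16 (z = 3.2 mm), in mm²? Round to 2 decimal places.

At z = 3.2 mm: the 15×27 cube contributes its full rectangle (area 405.00 mm²); the r=8 cylinder at (-3.5, 0) gives a regular 8-gon of circumradius 8 (constant along its height) (area = (8/2)·8.000²·sin(360°/8) = 181.02 mm²); the r=11 sphere at (10, 10) slices to a regular 8-gon of circumradius 10.167 (√(r²−h²) with h=4.2 from center) (area = (8/2)·10.167²·sin(360°/8) = 292.35 mm²); the r=7.5 cylinder at (12, -3.5) contributes a regular 8-gon of circumradius 7.5 (area = (8/2)·7.500²·sin(360°/8) = 159.10 mm²); Taking the first minus the rest: starting from the 15×27 cube (405.00 mm²), the r=8 cylinder at (-3.5, 0) partially overlaps it — only the 19.79 mm² overlap (of its 181.02 mm²) is removed, clipping the outline; the r=11 sphere at (10, 10) partially overlaps it — only the 235.72 mm² overlap (of its 292.35 mm²) is removed, clipping the outline; the r=7.5 cylinder at (12, -3.5) partially overlaps it — only the 6.73 mm² overlap (of its 159.10 mm²) is removed, clipping the outline — area = 142.76 mm²; (rotated 60° about Z; rotation is an isometry so areas/perimeters/island counts are preserved). Overall, the cross-section has 3 separate islands. Net area = 142.76 mm².

142.76 mm²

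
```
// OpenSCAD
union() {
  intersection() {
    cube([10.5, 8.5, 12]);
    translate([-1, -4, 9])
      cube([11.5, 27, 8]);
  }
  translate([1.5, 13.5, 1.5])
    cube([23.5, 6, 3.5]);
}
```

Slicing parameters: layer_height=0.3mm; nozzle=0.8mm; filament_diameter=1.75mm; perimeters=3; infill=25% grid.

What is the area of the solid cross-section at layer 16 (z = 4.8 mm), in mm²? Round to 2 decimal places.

At z = 4.8 mm: the cube is present — its section is the full 10.5×8.5 rectangle (area 89.25 mm²); the cube at (-1, -4) does not reach this height (z outside [9, 17]); Taking the intersection: at least one operand is absent at this height, so nothing remains; the cube at (1.5, 13.5) (footprint 23.5×6) is included at this height (area 141.00 mm²); Merging all regions: only the 23.5×6 cube at (1.5, 13.5) is present, so the union is just that shape — area = 141.00 mm². Overall, the cross-section is a single solid region. Net area = 141.00 mm².

141.00 mm²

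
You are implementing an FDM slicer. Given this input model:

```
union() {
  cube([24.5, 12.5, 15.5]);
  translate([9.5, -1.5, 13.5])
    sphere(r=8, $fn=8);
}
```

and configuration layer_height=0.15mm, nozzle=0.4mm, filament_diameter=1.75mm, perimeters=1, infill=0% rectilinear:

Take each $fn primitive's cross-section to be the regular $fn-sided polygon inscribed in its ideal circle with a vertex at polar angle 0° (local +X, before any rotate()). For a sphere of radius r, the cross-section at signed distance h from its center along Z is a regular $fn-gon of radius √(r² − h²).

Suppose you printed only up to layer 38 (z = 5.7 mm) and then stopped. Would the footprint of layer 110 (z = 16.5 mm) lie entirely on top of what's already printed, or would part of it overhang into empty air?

Compare the two slices. At z = 5.7: the cube (footprint 24.5×12.5) is included at this height (area 306.25 mm²); the r=8 sphere at (9.5, -1.5) contributes a regular 8-gon of circumradius √(8²−7.8²) = 1.778 (area = (8/2)·1.778²·sin(360°/8) = 8.94 mm²); Merging all regions: the regions partially overlap — summed areas 315.19 mm² minus the doubly-counted overlap 0.19 mm² gives 315.00 mm² — area = 315.00 mm². At z = 16.5: the cube is absent (z outside [0, 15.5]); the r=8 sphere at (9.5, -1.5) slices to a regular 8-gon of circumradius 7.416 (√(r²−h²) with h=3 from center) (area = (8/2)·7.416²·sin(360°/8) = 155.56 mm²); Combining (union): only the r=8 sphere at (9.5, -1.5) is present, so the union is just that shape — area = 155.56 mm². Checking containment: at z = 16.5 the cross-section extends beyond the z = 5.7 cross-section by about 90.35 mm².

part overhangs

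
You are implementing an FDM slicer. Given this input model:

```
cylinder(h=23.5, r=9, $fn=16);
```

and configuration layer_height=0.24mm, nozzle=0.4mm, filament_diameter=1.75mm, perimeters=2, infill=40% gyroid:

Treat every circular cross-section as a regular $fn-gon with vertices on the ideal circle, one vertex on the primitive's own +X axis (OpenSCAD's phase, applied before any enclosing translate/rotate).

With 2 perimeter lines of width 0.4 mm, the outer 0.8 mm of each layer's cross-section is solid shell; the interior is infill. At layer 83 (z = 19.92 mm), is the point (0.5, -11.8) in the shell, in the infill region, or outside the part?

outside

At z = 19.92 mm: the cylinder: section is a regular 16-gon, circumradius r=9. Overall, the cross-section is a single solid region. The nearest boundary edge runs (-3.44, -8.31)→(-0.00, -9.00); distance from the point to it = 2.84 mm. The point is not inside any of the regions above, so it lies outside the cross-section (2.84 mm from the nearest boundary).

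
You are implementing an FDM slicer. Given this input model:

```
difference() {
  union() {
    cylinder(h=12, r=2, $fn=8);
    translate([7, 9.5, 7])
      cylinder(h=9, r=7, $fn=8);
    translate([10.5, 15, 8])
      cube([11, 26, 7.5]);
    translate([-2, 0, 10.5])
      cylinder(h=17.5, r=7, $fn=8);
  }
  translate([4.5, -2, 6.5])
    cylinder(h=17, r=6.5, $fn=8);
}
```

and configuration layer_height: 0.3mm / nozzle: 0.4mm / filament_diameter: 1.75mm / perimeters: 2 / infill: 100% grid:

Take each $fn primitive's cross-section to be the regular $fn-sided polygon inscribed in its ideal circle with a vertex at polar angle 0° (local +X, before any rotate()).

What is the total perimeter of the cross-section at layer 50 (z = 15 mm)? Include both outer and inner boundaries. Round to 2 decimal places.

154.78 mm

At z = 15 mm: the cylinder is absent (z outside [0, 12]); the cylinder at (7, 9.5): section is a regular 8-gon, circumradius r=7 (perimeter = 2·8·7.000·sin(180°/8) = 42.86 mm); the cube at (10.5, 15) is present — its section is the full 11×26 rectangle (perimeter 74.00 mm); the r=7 cylinder at (-2, 0) gives a regular 8-gon of circumradius 7 (constant along its height) (perimeter = 2·8·7.000·sin(180°/8) = 42.86 mm); Taking the union: the regions partially overlap (shared area 1.00 mm²), so the edge portions inside another operand are dropped and the merged outline is re-measured after clipping — boundary = 154.62 mm; the r=6.5 cylinder at (4.5, -2) contributes a regular 8-gon of circumradius 6.5 (perimeter = 2·8·6.500·sin(180°/8) = 39.80 mm); Taking the first minus the rest: starting from the result so far, the r=6.5 cylinder at (4.5, -2) partially overlaps it — only the 49.02 mm² overlap (of its 119.50 mm²) is removed, clipping the outline — boundary = 154.78 mm. Overall, the cross-section is a single solid region. Total boundary length (outer) = 154.78 mm.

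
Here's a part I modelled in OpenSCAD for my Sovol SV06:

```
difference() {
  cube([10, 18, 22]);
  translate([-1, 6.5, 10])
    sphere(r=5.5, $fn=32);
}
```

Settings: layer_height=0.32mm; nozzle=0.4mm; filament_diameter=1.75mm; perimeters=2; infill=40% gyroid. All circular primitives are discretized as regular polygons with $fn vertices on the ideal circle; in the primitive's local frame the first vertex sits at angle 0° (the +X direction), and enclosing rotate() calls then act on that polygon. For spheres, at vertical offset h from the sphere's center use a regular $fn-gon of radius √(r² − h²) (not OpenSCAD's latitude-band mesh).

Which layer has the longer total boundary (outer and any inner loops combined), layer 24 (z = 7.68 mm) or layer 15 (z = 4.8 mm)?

layer 24 (z = 7.68 mm)

Layer 24 (z = 7.68): the 10×18 cube contributes its full rectangle (perimeter 56.00 mm); the sphere at (-1, 6.5): section is a regular 32-gon, circumradius = √(r²−h²) = √(5.5²−2.32²) = 4.987 (perimeter = 2·32·4.987·sin(180°/32) = 31.28 mm); Subtracting the remaining from the first: starting from the 10×18 cube, the r=5.5 sphere at (-1, 6.5) partially overlaps it — only the 28.94 mm² overlap (of its 77.62 mm²) is removed, clipping the outline — boundary = 59.86 mm. So its perimeter = 59.86 mm. Layer 15 (z = 4.8): the cube (footprint 10×18) is included at this height (perimeter 56.00 mm); the r=5.5 sphere at (-1, 6.5) contributes a regular 32-gon of circumradius √(5.5²−5.2²) = 1.792 (perimeter = 2·32·1.792·sin(180°/32) = 11.24 mm); Taking the first minus the rest: starting from the 10×18 cube, the r=5.5 sphere at (-1, 6.5) partially overlaps it — only the 1.63 mm² overlap (of its 10.02 mm²) is removed, clipping the outline — boundary = 56.53 mm. So its perimeter = 56.53 mm. Layer 24 is larger (59.86 vs 56.53 mm).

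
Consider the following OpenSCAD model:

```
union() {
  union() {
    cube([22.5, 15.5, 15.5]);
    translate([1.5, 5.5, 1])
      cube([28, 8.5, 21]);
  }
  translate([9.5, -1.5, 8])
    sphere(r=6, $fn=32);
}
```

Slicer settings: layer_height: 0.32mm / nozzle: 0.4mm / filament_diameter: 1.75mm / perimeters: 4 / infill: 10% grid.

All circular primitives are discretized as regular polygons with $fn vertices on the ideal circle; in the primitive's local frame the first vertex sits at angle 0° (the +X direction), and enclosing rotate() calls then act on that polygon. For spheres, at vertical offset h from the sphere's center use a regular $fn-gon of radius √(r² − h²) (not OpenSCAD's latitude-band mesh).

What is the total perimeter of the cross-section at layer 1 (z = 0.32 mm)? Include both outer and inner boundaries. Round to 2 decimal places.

At z = 0.32 mm: the cube is present — its section is the full 22.5×15.5 rectangle (perimeter 76.00 mm); the cube at (1.5, 5.5) does not reach this height (z outside [1, 22]); Merging all regions: only the 22.5×15.5 cube is present, so the union is just that shape — boundary = 76.00 mm; the sphere at (9.5, -1.5) is not intersected at this z (|z−center|=7.680 > r=6); Combining (union): only that combined region is present, so the union is just that shape — boundary = 76.00 mm. Overall, the cross-section is a single solid region. Total boundary length (outer) = 76.00 mm.

76.00 mm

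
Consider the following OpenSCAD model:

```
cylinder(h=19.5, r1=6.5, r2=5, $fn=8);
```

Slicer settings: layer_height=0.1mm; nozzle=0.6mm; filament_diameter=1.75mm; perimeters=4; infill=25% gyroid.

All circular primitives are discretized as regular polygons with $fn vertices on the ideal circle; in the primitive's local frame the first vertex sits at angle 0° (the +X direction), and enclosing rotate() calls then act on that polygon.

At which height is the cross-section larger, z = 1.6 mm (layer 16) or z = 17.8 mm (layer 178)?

Layer 16 (z = 1.6): the cone (r1=6.5→r2=5) has section circumradius 6.377 here — a regular 8-gon (area = (8/2)·6.377²·sin(360°/8) = 115.02 mm²). So its area = 115.02 mm². Layer 178 (z = 17.8): the cone contributes a regular 8-gon of circumradius 5.131 (interpolated between r1=6.5 and r2=5 at t=0.913) (area = (8/2)·5.131²·sin(360°/8) = 74.46 mm²). So its area = 74.46 mm². Layer 16 is larger (115.02 vs 74.46 mm²).

layer 16 (z = 1.6 mm)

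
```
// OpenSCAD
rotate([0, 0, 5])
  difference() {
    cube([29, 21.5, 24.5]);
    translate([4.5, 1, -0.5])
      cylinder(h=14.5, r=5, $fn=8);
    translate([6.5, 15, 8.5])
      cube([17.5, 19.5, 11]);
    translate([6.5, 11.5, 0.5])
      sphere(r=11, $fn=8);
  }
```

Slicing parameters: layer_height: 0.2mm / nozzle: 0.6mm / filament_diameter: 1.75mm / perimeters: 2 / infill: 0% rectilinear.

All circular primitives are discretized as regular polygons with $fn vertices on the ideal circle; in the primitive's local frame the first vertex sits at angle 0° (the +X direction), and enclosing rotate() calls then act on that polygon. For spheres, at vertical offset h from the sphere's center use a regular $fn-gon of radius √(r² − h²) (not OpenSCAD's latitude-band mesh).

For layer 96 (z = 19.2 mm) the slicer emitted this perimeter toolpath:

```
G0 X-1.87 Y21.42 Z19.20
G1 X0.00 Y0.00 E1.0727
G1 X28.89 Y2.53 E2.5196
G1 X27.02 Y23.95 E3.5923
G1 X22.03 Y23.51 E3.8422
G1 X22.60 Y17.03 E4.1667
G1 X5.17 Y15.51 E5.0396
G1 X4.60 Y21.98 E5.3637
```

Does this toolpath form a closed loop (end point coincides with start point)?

no

Start point (G0): (-1.87, 21.42). End point (last G1): the path does not return to the start — open.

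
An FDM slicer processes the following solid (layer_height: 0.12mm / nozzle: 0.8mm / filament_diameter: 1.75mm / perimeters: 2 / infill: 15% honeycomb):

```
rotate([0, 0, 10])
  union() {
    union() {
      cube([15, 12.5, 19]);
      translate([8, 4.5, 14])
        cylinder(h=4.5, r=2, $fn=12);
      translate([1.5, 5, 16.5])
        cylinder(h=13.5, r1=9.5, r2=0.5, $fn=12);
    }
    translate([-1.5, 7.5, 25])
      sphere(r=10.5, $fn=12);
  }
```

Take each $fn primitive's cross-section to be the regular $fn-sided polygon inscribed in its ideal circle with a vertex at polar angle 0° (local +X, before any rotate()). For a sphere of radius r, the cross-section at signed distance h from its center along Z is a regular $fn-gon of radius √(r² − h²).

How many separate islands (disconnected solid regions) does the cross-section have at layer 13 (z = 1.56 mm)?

1

At z = 1.56 mm: the 15×12.5 cube contributes its full rectangle; the cylinder at (8, 4.5) is not intersected at this z (z outside [14, 18.5]); the cone at (1.5, 5) is not intersected at this z (z outside [16.5, 30]); Combining (union): only the 15×12.5 cube is present, so the union is just that shape — 1 connected region; the sphere at (-1.5, 7.5) is absent (|z−center|=23.440 > r=10.5); Combining (union): only that combined region is present, so the union is just that shape — 1 connected region; (rotated 10° about Z; rotation is an isometry so areas/perimeters/island counts are preserved). Overall, the cross-section is a single solid region. Island count = 1.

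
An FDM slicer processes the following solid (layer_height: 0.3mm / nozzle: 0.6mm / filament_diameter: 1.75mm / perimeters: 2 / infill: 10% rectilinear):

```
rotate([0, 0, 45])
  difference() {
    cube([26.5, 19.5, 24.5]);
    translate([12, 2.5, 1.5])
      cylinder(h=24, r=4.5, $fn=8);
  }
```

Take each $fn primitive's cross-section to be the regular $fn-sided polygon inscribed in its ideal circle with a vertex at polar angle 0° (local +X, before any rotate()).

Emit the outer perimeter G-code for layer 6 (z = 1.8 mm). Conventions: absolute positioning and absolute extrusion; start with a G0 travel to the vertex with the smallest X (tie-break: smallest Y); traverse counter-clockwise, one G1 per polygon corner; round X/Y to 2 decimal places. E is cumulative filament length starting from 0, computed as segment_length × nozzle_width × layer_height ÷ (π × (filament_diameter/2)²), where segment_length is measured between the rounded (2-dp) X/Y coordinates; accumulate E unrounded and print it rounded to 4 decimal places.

G0 X-13.79 Y13.79 Z1.80
G1 X0.00 Y0.00 E1.4594
G1 X6.04 Y6.04 E2.0987
G1 X3.54 Y7.07 E2.3010
G1 X2.22 Y10.25 E2.5587
G1 X3.54 Y13.44 E2.8170
G1 X6.72 Y14.75 E3.0744
G1 X9.90 Y13.44 E3.3318
G1 X10.94 Y10.94 E3.5344
G1 X18.74 Y18.74 E4.3599
G1 X4.95 Y32.53 E5.8194
G1 X-13.79 Y13.79 E7.8027

At z = 1.8 mm: the cube is present — its section is the full 26.5×19.5 rectangle; the r=4.5 cylinder at (12, 2.5) contributes a regular 8-gon of circumradius 4.5; Subtracting the remaining from the first: starting from the 26.5×19.5 cube, the r=4.5 cylinder at (12, 2.5) partially overlaps it — only the 48.55 mm² overlap (of its 57.28 mm²) is removed, clipping the outline — 1 connected region; (whole slice rotated 45° about Z — lengths, areas and connectivity unchanged). The outline is a single polygon with 11 vertices. Extrusion per mm of travel: 0.6 × 0.3 / (π × 0.875²) = 0.074835. Accumulating E over each segment gives final E = 7.8027.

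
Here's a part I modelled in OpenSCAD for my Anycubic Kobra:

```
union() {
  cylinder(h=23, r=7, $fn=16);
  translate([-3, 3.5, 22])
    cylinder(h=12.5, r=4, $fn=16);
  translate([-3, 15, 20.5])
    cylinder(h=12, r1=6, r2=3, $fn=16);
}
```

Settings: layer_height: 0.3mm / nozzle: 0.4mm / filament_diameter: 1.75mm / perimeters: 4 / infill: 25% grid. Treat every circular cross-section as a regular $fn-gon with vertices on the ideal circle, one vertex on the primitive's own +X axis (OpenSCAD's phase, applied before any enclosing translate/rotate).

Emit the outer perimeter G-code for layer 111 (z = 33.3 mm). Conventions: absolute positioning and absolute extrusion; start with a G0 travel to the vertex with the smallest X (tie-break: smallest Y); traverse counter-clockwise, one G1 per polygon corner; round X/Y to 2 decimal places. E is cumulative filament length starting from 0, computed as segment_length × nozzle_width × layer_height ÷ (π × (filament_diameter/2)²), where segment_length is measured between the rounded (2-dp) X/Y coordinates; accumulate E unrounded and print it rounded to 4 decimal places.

G0 X-7.00 Y3.50 Z33.30
G1 X-6.70 Y1.97 E0.0778
G1 X-5.83 Y0.67 E0.1558
G1 X-4.53 Y-0.20 E0.2339
G1 X-3.00 Y-0.50 E0.3117
G1 X-1.47 Y-0.20 E0.3894
G1 X-0.17 Y0.67 E0.4675
G1 X0.70 Y1.97 E0.5455
G1 X1.00 Y3.50 E0.6233
G1 X0.70 Y5.03 E0.7011
G1 X-0.17 Y6.33 E0.7791
G1 X-1.47 Y7.20 E0.8572
G1 X-3.00 Y7.50 E0.9350
G1 X-4.53 Y7.20 E1.0127
G1 X-5.83 Y6.33 E1.0908
G1 X-6.70 Y5.03 E1.1688
G1 X-7.00 Y3.50 E1.2466

At z = 33.3 mm: the cylinder is not intersected at this z (z outside [0, 23]); the cylinder at (-3, 3.5): section is a regular 16-gon, circumradius r=4; the cone at (-3, 15) is absent (z outside [20.5, 32.5]); Merging all regions: only the r=4 cylinder at (-3, 3.5) is present, so the union is just that shape — 1 connected region. The outline is a single polygon with 16 vertices. Extrusion per mm of travel: 0.4 × 0.3 / (π × 0.875²) = 0.049890. Accumulating E over each segment gives final E = 1.2466.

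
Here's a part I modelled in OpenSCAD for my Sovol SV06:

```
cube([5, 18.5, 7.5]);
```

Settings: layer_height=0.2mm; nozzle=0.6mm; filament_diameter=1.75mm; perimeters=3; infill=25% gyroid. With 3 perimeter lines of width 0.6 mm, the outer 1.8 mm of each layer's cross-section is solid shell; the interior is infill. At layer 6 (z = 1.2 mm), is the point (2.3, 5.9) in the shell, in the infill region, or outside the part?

infill

At z = 1.2 mm: the cube is present — its section is the full 5×18.5 rectangle. Overall, the cross-section is a single solid region. The nearest boundary edge runs (0.00, 18.50)→(0.00, 0.00); distance from the point to it = 2.30 mm. The point is inside the cross-section and 2.30 mm from the nearest boundary — more than the 1.8 mm shell width (3 × 0.6), so it's in the infill interior.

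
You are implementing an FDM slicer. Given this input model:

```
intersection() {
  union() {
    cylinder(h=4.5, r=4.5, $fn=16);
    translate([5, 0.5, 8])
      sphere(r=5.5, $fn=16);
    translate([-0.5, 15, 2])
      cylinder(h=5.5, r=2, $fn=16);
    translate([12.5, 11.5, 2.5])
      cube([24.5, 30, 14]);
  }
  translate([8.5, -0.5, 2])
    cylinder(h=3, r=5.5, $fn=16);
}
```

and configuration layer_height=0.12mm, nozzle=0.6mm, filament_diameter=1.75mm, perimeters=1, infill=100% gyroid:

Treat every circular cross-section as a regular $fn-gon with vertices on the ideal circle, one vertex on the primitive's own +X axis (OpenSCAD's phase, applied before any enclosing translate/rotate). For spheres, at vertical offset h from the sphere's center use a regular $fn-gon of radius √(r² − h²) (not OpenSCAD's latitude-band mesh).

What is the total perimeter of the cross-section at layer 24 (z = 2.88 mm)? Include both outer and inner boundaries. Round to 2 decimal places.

At z = 2.88 mm: the r=4.5 cylinder gives a regular 16-gon of circumradius 4.5 (constant along its height) (perimeter = 2·16·4.500·sin(180°/16) = 28.09 mm); the sphere at (5, 0.5): section is a regular 16-gon, circumradius = √(r²−h²) = √(5.5²−5.12²) = 2.009 (perimeter = 2·16·2.009·sin(180°/16) = 12.54 mm); the r=2 cylinder at (-0.5, 15) gives a regular 16-gon of circumradius 2 (constant along its height) (perimeter = 2·16·2.000·sin(180°/16) = 12.49 mm); the cube at (12.5, 11.5) (footprint 24.5×30) is included at this height (perimeter 109.00 mm); Combining (union): the regions partially overlap (shared area 3.43 mm²), so the edge portions inside another operand are dropped and the merged outline is re-measured after clipping — boundary = 154.21 mm; the r=5.5 cylinder at (8.5, -0.5) gives a regular 16-gon of circumradius 5.5 (constant along its height) (perimeter = 2·16·5.500·sin(180°/16) = 34.34 mm); After intersecting: the r=5.5 cylinder at (8.5, -0.5) partially overlaps the result so far; clipping to the common part keeps 13.50 mm² — boundary = 15.09 mm. Overall, the cross-section is a single solid region. Total boundary length (outer) = 15.09 mm.

15.09 mm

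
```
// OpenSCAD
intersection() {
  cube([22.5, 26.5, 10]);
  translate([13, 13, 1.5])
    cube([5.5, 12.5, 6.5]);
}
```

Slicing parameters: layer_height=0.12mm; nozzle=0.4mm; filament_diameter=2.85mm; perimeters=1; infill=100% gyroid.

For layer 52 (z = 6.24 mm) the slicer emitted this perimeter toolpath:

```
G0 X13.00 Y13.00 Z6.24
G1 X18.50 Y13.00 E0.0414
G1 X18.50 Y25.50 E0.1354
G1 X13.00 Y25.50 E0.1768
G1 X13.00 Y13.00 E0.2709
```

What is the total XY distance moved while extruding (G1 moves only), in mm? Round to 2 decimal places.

36.00 mm

Sum the Euclidean lengths of each G1 segment: total = 36.00 mm.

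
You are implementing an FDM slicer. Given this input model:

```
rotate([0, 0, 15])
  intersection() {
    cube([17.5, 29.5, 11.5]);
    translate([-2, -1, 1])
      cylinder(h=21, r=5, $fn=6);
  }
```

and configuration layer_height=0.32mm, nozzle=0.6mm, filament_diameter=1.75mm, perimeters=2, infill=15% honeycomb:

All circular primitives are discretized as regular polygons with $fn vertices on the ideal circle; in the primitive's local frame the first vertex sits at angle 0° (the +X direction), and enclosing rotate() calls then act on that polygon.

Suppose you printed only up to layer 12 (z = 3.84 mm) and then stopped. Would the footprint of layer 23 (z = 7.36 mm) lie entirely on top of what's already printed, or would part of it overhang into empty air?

Compare the two slices. At z = 3.84: the cube is present — its section is the full 17.5×29.5 rectangle (area 516.25 mm²); the cylinder at (-2, -1): section is a regular 6-gon, circumradius r=5 (area = (6/2)·5.000²·sin(360°/6) = 64.95 mm²); After intersecting: the r=5 cylinder at (-2, -1) partially overlaps the 17.5×29.5 cube; clipping to the common part keeps 4.87 mm² — area = 4.87 mm²; (whole slice rotated 15° about Z — lengths, areas and connectivity unchanged). At z = 7.36: the 17.5×29.5 cube contributes its full rectangle (area 516.25 mm²); the cylinder at (-2, -1): section is a regular 6-gon, circumradius r=5 (area = (6/2)·5.000²·sin(360°/6) = 64.95 mm²); Keeping only the common overlap: the r=5 cylinder at (-2, -1) partially overlaps the 17.5×29.5 cube; clipping to the common part keeps 4.87 mm² — area = 4.87 mm²; (whole slice rotated 15° about Z — lengths, areas and connectivity unchanged). Checking containment: the cross-section at z = 7.36 is a subset of the cross-section at z = 3.84.

entirely on top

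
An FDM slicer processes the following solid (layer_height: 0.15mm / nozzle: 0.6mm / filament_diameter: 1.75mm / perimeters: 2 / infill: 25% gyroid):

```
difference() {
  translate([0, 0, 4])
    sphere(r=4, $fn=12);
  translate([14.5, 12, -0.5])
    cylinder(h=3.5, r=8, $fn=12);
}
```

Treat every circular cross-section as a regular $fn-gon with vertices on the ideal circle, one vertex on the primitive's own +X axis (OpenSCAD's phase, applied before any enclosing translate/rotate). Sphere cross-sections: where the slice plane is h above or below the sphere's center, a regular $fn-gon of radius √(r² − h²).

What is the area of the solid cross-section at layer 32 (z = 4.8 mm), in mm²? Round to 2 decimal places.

At z = 4.8 mm: the sphere: section is a regular 12-gon, circumradius = √(r²−h²) = √(4²−0.8²) = 3.919 (area = (12/2)·3.919²·sin(360°/12) = 46.08 mm²); the cylinder at (14.5, 12) is not intersected at this z (z outside [-0.5, 3]); After the difference (first − rest): none of the subtracted shapes is present at this height, so the r=4 sphere is unchanged — area = 46.08 mm². Overall, the cross-section is a single solid region. Net area = 46.08 mm².

46.08 mm²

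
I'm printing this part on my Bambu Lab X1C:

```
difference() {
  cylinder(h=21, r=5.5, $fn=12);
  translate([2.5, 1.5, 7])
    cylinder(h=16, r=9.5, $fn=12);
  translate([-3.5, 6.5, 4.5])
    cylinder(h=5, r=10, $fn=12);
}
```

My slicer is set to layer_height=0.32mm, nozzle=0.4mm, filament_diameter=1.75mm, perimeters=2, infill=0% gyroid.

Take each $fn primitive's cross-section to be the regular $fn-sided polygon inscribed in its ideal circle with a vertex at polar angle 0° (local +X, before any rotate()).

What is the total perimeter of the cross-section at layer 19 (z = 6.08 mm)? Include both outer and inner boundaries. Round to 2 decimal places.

25.95 mm

At z = 6.08 mm: the r=5.5 cylinder gives a regular 12-gon of circumradius 5.5 (constant along its height) (perimeter = 2·12·5.500·sin(180°/12) = 34.16 mm); the cylinder at (2.5, 1.5) is absent (z outside [7, 23]); the cylinder at (-3.5, 6.5): section is a regular 12-gon, circumradius r=10 (perimeter = 2·12·10.000·sin(180°/12) = 62.12 mm); Taking the first minus the rest: starting from the r=5.5 cylinder, the r=10 cylinder at (-3.5, 6.5) partially overlaps it — only the 65.63 mm² overlap (of its 300.00 mm²) is removed, clipping the outline — boundary = 25.95 mm. Overall, the cross-section is a single solid region. Total boundary length (outer) = 25.95 mm.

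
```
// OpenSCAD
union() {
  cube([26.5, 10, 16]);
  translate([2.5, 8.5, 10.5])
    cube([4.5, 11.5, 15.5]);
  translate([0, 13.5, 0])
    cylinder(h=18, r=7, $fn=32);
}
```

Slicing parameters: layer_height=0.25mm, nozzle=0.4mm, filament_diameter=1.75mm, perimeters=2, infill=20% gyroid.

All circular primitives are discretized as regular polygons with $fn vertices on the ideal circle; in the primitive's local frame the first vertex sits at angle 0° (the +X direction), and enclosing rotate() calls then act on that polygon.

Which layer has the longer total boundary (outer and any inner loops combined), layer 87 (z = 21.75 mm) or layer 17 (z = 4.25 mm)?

Layer 87 (z = 21.75): the cube is absent (z outside [0, 16]); the cube at (2.5, 8.5) (footprint 4.5×11.5) is included at this height (perimeter 32.00 mm); the cylinder at (0, 13.5) is not intersected at this z (z outside [0, 18]); Merging all regions: only the 4.5×11.5 cube at (2.5, 8.5) is present, so the union is just that shape — boundary = 32.00 mm. So its perimeter = 32.00 mm. Layer 17 (z = 4.25): the cube is present — its section is the full 26.5×10 rectangle (perimeter 73.00 mm); the cube at (2.5, 8.5) is absent (z outside [10.5, 26]); the cylinder at (0, 13.5): section is a regular 32-gon, circumradius r=7 (perimeter = 2·32·7.000·sin(180°/32) = 43.91 mm); Merging all regions: the regions partially overlap (shared area 14.89 mm²), so the edge portions inside another operand are dropped and the merged outline is re-measured after clipping — boundary = 100.08 mm. So its perimeter = 100.08 mm. Layer 17 is larger (100.08 vs 32.00 mm).

layer 17 (z = 4.25 mm)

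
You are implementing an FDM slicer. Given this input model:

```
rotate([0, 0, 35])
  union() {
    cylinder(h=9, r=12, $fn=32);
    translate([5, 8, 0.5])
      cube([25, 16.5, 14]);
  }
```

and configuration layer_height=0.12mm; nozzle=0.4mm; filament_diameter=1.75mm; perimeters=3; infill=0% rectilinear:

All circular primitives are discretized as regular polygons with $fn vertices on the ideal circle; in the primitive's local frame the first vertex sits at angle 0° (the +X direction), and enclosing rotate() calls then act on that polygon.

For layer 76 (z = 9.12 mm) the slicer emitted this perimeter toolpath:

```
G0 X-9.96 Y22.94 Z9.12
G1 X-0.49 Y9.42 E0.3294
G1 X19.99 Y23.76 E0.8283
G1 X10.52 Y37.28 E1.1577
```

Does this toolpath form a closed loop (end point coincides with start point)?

no

Start point (G0): (-9.96, 22.94). End point (last G1): the path does not return to the start — open.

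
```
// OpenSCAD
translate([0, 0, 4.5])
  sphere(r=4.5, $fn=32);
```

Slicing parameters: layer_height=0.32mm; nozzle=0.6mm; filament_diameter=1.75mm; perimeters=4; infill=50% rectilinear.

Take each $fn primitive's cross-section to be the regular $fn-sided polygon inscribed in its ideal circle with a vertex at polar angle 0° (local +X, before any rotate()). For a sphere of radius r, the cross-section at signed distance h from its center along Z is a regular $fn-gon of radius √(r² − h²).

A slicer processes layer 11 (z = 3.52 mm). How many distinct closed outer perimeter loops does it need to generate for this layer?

1

At z = 3.52 mm: the sphere: section is a regular 32-gon, circumradius = √(r²−h²) = √(4.5²−0.98²) = 4.392. The result has 1 disconnected region.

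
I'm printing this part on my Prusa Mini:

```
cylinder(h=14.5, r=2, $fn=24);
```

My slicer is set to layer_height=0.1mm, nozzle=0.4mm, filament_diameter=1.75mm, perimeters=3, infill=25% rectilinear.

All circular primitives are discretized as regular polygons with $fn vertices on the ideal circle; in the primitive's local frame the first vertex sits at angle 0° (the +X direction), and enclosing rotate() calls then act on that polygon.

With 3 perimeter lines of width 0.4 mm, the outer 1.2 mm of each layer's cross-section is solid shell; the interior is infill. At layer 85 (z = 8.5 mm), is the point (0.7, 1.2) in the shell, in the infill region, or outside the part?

shell

At z = 8.5 mm: the r=2 cylinder contributes a regular 24-gon of circumradius 2. Overall, the cross-section is a single solid region. The nearest boundary edge runs (1.41, 1.41)→(1.00, 1.73); distance from the point to it = 0.60 mm. The point is inside the cross-section, 0.60 mm from the nearest boundary — within the 1.2 mm shell band (3 × 0.4).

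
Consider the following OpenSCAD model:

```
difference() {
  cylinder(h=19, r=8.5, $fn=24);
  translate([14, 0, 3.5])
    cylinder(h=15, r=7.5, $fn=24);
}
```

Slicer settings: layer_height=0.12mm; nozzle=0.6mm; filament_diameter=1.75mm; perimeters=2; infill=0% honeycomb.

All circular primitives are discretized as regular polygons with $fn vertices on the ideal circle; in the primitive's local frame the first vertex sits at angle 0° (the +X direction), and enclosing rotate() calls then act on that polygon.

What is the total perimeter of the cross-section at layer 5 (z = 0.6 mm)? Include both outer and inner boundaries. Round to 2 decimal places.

At z = 0.6 mm: the cylinder: section is a regular 24-gon, circumradius r=8.5 (perimeter = 2·24·8.500·sin(180°/24) = 53.25 mm); the cylinder at (14, 0) is absent (z outside [3.5, 18.5]); Taking the first minus the rest: none of the subtracted shapes is present at this height, so the r=8.5 cylinder is unchanged — boundary = 53.25 mm. Overall, the cross-section is a single solid region. Total boundary length (outer) = 53.25 mm.

53.25 mm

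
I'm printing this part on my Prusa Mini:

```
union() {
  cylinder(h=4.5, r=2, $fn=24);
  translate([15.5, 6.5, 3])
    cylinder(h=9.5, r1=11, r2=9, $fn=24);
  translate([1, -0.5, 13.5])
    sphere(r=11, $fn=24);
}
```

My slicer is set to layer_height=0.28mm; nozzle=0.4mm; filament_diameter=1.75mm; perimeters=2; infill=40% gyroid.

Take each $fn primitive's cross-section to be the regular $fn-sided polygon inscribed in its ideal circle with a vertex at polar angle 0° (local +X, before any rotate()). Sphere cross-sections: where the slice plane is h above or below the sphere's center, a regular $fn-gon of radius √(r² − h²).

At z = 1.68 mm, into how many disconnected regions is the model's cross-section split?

At z = 1.68 mm: the cylinder: section is a regular 24-gon, circumradius r=2; the cone at (15.5, 6.5) is not intersected at this z (z outside [3, 12.5]); the sphere at (1, -0.5) is not intersected at this z (|z−center|=11.820 > r=11); Merging all regions: only the r=2 cylinder is present, so the union is just that shape — 1 connected region. The result has 1 disconnected region.

1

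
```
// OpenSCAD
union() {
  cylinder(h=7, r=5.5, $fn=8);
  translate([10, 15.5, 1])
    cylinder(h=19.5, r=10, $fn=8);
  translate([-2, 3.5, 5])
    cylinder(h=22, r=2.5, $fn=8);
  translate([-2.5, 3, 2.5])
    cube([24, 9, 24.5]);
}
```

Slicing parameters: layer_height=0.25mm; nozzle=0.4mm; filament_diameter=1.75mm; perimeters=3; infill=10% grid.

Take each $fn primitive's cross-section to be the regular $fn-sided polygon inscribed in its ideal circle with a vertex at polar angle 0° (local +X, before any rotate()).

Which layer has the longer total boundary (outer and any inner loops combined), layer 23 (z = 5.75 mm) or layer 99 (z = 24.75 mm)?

Layer 23 (z = 5.75): the r=5.5 cylinder gives a regular 8-gon of circumradius 5.5 (constant along its height) (perimeter = 2·8·5.500·sin(180°/8) = 33.68 mm); the r=10 cylinder at (10, 15.5) contributes a regular 8-gon of circumradius 10 (perimeter = 2·8·10.000·sin(180°/8) = 61.23 mm); the r=2.5 cylinder at (-2, 3.5) gives a regular 8-gon of circumradius 2.5 (constant along its height) (perimeter = 2·8·2.500·sin(180°/8) = 15.31 mm); the cube at (-2.5, 3) is present — its section is the full 24×9 rectangle (perimeter 66.00 mm); Combining (union): the regions partially overlap (shared area 103.51 mm²), so the edge portions inside another operand are dropped and the merged outline is re-measured after clipping — boundary = 104.70 mm. So its perimeter = 104.70 mm. Layer 99 (z = 24.75): the cylinder does not reach this height (z outside [0, 7]); the cylinder at (10, 15.5) is not intersected at this z (z outside [1, 20.5]); the r=2.5 cylinder at (-2, 3.5) contributes a regular 8-gon of circumradius 2.5 (perimeter = 2·8·2.500·sin(180°/8) = 15.31 mm); the 24×9 cube at (-2.5, 3) contributes its full rectangle (perimeter 66.00 mm); Taking the union: the regions partially overlap (shared area 7.07 mm²), so the edge portions inside another operand are dropped and the merged outline is re-measured after clipping — boundary = 70.81 mm. So its perimeter = 70.81 mm. Layer 23 is larger (104.70 vs 70.81 mm).

layer 23 (z = 5.75 mm)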